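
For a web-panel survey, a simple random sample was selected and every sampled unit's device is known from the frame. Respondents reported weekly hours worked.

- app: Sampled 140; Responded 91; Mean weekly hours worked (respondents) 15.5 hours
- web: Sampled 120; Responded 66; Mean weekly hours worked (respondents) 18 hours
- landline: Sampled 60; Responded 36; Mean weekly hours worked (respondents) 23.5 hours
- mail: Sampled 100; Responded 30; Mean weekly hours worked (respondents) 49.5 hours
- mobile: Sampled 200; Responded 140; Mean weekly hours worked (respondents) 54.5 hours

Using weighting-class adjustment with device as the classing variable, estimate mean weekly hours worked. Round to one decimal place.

34.8

Response rates by class: app 91/140 = 65%, web 66/120 = 55%, landline 36/60 = 60%, mail 30/100 = 30%, mobile 140/200 = 70%.
Each respondent's weight = sampled/responded in their class; summing within a class gives n_sampled, so:
  app: 140 × 15.5 = 2170
  web: 120 × 18 = 2160
  landline: 60 × 23.5 = 1410
  mail: 100 × 49.5 = 4950
  mobile: 200 × 54.5 = 10,900
Adjusted estimate = 21,590 / 620 = 34.8226 → 34.8.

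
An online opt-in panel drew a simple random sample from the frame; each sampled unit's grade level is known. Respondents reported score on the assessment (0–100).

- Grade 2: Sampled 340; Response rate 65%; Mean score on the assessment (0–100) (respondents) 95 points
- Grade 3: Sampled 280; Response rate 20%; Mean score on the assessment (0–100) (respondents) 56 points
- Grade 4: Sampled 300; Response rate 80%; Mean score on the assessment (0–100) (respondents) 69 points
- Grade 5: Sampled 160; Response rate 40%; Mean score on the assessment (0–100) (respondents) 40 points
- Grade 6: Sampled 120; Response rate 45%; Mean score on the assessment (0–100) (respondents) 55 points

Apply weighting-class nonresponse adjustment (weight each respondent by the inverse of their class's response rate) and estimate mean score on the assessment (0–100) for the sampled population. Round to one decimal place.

68.1

Inverse-response-rate weighting restores each class to its sampled count, so class totals weight by n_sampled:
  Grade 2: 340 × 95 = 32,300
  Grade 3: 280 × 56 = 15,680
  Grade 4: 300 × 69 = 20,700
  Grade 5: 160 × 40 = 6400
  Grade 6: 120 × 55 = 6600
Adjusted estimate = 81,680 / 1,200 = 68.0667 → 68.1.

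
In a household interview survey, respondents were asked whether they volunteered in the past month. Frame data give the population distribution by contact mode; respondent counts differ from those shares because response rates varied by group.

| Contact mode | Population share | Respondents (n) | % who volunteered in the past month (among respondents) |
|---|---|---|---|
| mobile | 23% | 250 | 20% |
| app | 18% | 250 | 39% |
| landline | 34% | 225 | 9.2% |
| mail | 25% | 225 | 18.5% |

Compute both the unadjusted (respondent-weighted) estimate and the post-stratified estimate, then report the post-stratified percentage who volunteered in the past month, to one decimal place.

19.4%

Without adjustment, the pooled respondent share is:
  (250/950)×20 + (250/950)×39 + (225/950)×9.2 + (225/950)×18.5 = 22.0868%
Post-stratified estimate weights by population shares:
  0.23×20 + 0.18×39 + 0.34×9.2 + 0.25×18.5 = 19.373%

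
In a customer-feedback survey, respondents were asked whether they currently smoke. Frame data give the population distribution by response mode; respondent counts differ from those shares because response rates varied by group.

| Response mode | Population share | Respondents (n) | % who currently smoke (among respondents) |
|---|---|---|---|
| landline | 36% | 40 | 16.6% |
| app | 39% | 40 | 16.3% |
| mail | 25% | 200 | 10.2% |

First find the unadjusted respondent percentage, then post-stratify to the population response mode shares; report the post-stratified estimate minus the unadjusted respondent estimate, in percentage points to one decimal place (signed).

Unadjusted (pooled respondent) estimate weights by respondent counts:
  (40/280)×16.6 + (40/280)×16.3 + (200/280)×10.2 = 11.9857%
Post-stratified estimate weights by population shares:
  0.36×16.6 + 0.39×16.3 + 0.25×10.2 = 14.883%
Difference = 14.883 − 11.9857 = 2.8973 pp.

+2.9 percentage points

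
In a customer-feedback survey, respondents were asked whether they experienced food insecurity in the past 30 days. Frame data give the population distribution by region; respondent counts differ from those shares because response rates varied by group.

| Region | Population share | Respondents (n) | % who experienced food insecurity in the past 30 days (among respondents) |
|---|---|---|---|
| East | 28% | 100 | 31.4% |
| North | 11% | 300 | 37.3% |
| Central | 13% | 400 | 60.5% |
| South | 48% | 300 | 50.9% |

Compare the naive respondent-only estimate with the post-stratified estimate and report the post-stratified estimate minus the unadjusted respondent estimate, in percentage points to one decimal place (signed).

Naive respondent-only estimate (weights = respondent counts):
  (100/1100)×31.4 + (300/1100)×37.3 + (400/1100)×60.5 + (300/1100)×50.9 = 48.9091%
Post-stratified estimate weights by population shares:
  0.28×31.4 + 0.11×37.3 + 0.13×60.5 + 0.48×50.9 = 45.192%
Difference = 45.192 − 48.9091 = -3.7171 pp.

-3.7 percentage points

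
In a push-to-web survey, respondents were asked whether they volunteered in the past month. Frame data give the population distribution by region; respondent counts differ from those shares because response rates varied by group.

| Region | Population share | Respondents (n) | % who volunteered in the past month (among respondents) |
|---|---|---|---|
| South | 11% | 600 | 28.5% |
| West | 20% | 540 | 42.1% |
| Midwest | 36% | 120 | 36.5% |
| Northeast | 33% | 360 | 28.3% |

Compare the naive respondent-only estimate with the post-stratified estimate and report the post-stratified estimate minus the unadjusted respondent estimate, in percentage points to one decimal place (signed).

Without adjustment, the pooled respondent share is:
  (600/1620)×28.5 + (540/1620)×42.1 + (120/1620)×36.5 + (360/1620)×28.3 = 33.5815%
Reweighting by population region shares:
  0.11×28.5 + 0.2×42.1 + 0.36×36.5 + 0.33×28.3 = 34.034%
Difference = 34.034 − 33.5815 = 0.4525 pp.

+0.5 percentage points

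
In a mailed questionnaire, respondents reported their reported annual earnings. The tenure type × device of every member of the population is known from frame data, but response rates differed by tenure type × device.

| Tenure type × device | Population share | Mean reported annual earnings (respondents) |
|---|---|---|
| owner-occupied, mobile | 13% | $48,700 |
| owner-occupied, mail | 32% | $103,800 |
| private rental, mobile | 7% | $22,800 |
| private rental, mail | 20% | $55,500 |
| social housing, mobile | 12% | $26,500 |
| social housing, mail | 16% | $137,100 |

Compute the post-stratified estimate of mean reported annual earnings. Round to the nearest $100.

$77,400

Reweight to the known tenure type × device distribution:
  owner-occupied, mobile: 0.13 × 48,700 = 6331
  owner-occupied, mail: 0.32 × 103,800 = 33,216
  private rental, mobile: 0.07 × 22,800 = 1596
  private rental, mail: 0.2 × 55,500 = 11,100
  social housing, mobile: 0.12 × 26,500 = 3180
  social housing, mail: 0.16 × 137,100 = 21,936
Post-stratified estimate = 77,359 → $77,400.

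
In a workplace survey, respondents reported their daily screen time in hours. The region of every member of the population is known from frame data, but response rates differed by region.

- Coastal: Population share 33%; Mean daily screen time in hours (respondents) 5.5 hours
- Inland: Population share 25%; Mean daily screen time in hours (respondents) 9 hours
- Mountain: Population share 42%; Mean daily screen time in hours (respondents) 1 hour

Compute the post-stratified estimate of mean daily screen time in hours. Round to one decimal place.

4.5

Weight each group's respondent value by its population share:
  Coastal: 0.33 × 5.5 = 1.815
  Inland: 0.25 × 9 = 2.25
  Mountain: 0.42 × 1 = 0.42
Post-stratified estimate = 4.485 → 4.5.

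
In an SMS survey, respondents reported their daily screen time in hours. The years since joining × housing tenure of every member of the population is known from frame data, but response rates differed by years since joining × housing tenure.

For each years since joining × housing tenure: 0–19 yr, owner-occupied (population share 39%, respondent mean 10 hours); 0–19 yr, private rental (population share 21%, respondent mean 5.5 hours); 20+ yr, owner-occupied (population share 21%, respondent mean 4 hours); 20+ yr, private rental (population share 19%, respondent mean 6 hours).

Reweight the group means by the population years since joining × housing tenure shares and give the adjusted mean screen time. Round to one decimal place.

7.0

Each cell contributes population-share × respondent value:
  0–19 yr, owner-occupied: 0.39 × 10 = 3.9
  0–19 yr, private rental: 0.21 × 5.5 = 1.155
  20+ yr, owner-occupied: 0.21 × 4 = 0.84
  20+ yr, private rental: 0.19 × 6 = 1.14
Post-stratified estimate = 7.035 → 7.0.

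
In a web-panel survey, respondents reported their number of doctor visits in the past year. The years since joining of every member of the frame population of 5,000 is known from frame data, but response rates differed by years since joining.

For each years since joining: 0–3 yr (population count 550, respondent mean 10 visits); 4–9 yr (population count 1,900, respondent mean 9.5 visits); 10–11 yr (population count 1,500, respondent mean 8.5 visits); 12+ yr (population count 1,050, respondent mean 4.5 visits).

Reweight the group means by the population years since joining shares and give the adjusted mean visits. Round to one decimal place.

Post-stratification weights by population share, not respondent share:
  0–3 yr: (550/5,000) × 10 = 1.1
  4–9 yr: (1,900/5,000) × 9.5 = 3.61
  10–11 yr: (1,500/5,000) × 8.5 = 2.55
  12+ yr: (1,050/5,000) × 4.5 = 0.945
Post-stratified estimate = 8.205 → 8.2.

8.2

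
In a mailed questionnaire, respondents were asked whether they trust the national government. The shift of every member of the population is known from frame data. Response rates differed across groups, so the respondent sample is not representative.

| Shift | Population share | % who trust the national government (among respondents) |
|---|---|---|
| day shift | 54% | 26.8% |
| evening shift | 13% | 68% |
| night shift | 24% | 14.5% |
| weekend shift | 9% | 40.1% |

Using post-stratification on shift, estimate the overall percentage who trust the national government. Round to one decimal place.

Reweight to the known shift distribution:
  day shift: 0.54 × 26.8 = 14.472
  evening shift: 0.13 × 68 = 8.84
  night shift: 0.24 × 14.5 = 3.48
  weekend shift: 0.09 × 40.1 = 3.609
Post-stratified estimate = 30.401 → 30.4%.

30.4%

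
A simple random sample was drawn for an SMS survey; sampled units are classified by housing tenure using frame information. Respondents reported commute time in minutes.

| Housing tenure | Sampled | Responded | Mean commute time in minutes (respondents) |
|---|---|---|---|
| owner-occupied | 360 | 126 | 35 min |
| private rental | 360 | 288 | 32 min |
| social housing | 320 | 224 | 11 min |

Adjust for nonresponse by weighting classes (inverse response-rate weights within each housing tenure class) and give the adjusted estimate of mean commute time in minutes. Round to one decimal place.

26.6

Class response rates: owner-occupied 126/360 = 35%, private rental 288/360 = 80%, social housing 224/320 = 70%.
Inverse-response-rate weighting restores each class to its sampled count, so class totals weight by n_sampled:
  owner-occupied: 360 × 35 = 12,600
  private rental: 360 × 32 = 11,520
  social housing: 320 × 11 = 3520
Adjusted estimate = 27,640 / 1,040 = 26.5769 → 26.6.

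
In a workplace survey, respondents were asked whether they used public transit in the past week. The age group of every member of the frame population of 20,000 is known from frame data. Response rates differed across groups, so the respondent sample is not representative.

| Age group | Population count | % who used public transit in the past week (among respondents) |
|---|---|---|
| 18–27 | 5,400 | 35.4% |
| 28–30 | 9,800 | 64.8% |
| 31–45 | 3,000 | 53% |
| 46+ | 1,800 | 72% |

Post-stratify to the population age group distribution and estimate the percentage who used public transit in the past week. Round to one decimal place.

Each cell contributes population-share × respondent value:
  18–27: (5,400/20,000) × 35.4 = 9.558
  28–30: (9,800/20,000) × 64.8 = 31.752
  31–45: (3,000/20,000) × 53 = 7.95
  46+: (1,800/20,000) × 72 = 6.48
Post-stratified estimate = 55.74 → 55.7%.

55.7%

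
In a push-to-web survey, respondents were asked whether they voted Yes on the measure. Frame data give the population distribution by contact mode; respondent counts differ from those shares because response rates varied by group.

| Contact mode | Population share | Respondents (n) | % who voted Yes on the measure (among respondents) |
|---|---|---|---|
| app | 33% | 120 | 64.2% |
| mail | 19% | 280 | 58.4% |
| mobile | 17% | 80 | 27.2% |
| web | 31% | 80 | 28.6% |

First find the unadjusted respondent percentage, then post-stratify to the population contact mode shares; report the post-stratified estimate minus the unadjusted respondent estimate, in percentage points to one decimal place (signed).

Unadjusted (pooled respondent) estimate weights by respondent counts:
  (120/560)×64.2 + (280/560)×58.4 + (80/560)×27.2 + (80/560)×28.6 = 50.9286%
Post-stratified estimate weights by population shares:
  0.33×64.2 + 0.19×58.4 + 0.17×27.2 + 0.31×28.6 = 45.772%
Difference = 45.772 − 50.9286 = -5.1566 pp.

-5.2 percentage points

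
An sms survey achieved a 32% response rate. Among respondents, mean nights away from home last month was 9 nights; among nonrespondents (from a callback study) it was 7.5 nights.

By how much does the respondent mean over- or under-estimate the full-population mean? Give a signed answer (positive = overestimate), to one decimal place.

Nonresponse fraction = 1 − 0.32 = 0.68.
Bias = (nonresponse fraction) × (respondent mean − nonrespondent mean)
     = 0.68 × (9 − 7.5) = 0.68 × 1.5 = 1.02.

+1.0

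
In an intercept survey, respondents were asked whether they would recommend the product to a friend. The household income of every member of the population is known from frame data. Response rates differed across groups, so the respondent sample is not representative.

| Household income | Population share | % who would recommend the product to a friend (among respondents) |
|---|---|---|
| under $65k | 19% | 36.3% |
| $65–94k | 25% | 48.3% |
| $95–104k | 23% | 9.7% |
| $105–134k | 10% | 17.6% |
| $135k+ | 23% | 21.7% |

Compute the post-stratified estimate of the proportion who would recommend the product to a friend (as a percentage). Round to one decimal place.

28.0%

Each cell contributes population-share × respondent value:
  under $65k: 0.19 × 36.3 = 6.897
  $65–94k: 0.25 × 48.3 = 12.075
  $95–104k: 0.23 × 9.7 = 2.231
  $105–134k: 0.1 × 17.6 = 1.76
  $135k+: 0.23 × 21.7 = 4.991
Post-stratified estimate = 27.954 → 28.0%.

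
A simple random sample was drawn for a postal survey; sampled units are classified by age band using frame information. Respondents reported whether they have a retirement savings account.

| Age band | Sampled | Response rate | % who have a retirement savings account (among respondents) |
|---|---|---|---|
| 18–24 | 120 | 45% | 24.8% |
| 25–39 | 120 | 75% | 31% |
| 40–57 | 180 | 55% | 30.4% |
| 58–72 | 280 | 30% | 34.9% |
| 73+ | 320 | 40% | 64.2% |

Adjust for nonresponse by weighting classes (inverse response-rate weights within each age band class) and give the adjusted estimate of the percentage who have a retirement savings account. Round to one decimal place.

41.7%

Weighting each respondent by the inverse class response rate inflates each class back to its sampled size, so the class weight is n_sampled:
  18–24: 120 × 24.8 = 2976
  25–39: 120 × 31 = 3720
  40–57: 180 × 30.4 = 5472
  58–72: 280 × 34.9 = 9772
  73+: 320 × 64.2 = 20,544
Adjusted estimate = 42,484 / 1,020 = 41.651 → 41.7%.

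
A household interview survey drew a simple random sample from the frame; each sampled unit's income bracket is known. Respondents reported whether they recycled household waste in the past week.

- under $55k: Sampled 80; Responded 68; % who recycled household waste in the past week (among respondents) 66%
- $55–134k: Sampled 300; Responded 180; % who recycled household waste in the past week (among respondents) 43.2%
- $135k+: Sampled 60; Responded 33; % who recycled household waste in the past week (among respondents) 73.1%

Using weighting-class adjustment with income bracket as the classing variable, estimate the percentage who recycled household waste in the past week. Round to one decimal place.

Class response rates: under $55k 68/80 = 85%, $55–134k 180/300 = 60%, $135k+ 33/60 = 55%.
Inverse-response-rate weighting restores each class to its sampled count, so class totals weight by n_sampled:
  under $55k: 80 × 66 = 5280
  $55–134k: 300 × 43.2 = 12,960
  $135k+: 60 × 73.1 = 4386
Adjusted estimate = 22,626 / 440 = 51.4227 → 51.4%.

51.4%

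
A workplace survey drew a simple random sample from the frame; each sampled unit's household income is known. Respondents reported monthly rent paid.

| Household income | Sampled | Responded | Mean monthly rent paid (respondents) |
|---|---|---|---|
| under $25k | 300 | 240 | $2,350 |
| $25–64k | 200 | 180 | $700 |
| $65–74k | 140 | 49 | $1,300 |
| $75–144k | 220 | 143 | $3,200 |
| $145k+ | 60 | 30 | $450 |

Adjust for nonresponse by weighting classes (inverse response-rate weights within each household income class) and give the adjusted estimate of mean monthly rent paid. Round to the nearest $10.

Class response rates: under $25k 240/300 = 80%, $25–64k 180/200 = 90%, $65–74k 49/140 = 35%, $75–144k 143/220 = 65%, $145k+ 30/60 = 50%.
Inverse-response-rate weighting restores each class to its sampled count, so class totals weight by n_sampled:
  under $25k: 300 × 2350 = 705,000
  $25–64k: 200 × 700 = 140,000
  $65–74k: 140 × 1300 = 182,000
  $75–144k: 220 × 3200 = 704,000
  $145k+: 60 × 450 = 27,000
Adjusted estimate = 1,758,000 / 920 = 1910.87 → $1,910.

$1,910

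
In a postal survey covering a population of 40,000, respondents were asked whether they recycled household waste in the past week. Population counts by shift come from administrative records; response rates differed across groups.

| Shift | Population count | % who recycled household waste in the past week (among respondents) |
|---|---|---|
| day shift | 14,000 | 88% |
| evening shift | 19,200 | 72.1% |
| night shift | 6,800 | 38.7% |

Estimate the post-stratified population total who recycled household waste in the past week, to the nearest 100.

Estimated count per cell = population count × respondent percentage:
  day shift: 14,000 × 88% = 12,320
  evening shift: 19,200 × 72.1% = 13843.2
  night shift: 6,800 × 38.7% = 2631.6
Estimated total = 28794.8 → 28,800.

28,800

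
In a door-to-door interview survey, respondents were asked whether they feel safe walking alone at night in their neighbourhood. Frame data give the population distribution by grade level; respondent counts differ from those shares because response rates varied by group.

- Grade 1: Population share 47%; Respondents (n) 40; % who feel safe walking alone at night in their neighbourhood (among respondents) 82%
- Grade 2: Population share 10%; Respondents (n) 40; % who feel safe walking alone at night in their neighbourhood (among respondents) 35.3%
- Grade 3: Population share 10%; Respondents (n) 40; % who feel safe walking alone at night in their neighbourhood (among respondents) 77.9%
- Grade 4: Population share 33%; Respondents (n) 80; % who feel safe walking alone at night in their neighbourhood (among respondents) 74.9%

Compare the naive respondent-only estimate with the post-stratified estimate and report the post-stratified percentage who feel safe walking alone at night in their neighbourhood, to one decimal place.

74.6%

Without adjustment, the pooled respondent share is:
  (40/200)×82 + (40/200)×35.3 + (40/200)×77.9 + (80/200)×74.9 = 69%
Reweighting by population grade level shares:
  0.47×82 + 0.1×35.3 + 0.1×77.9 + 0.33×74.9 = 74.577%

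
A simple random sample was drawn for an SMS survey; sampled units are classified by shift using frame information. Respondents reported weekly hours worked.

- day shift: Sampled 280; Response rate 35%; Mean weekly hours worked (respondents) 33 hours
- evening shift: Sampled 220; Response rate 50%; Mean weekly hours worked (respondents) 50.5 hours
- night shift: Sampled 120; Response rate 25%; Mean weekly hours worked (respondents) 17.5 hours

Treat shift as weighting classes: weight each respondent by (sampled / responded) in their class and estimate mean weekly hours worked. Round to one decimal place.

Inverse-response-rate weighting restores each class to its sampled count, so class totals weight by n_sampled:
  day shift: 280 × 33 = 9240
  evening shift: 220 × 50.5 = 11,110
  night shift: 120 × 17.5 = 2100
Adjusted estimate = 22,450 / 620 = 36.2097 → 36.2.

36.2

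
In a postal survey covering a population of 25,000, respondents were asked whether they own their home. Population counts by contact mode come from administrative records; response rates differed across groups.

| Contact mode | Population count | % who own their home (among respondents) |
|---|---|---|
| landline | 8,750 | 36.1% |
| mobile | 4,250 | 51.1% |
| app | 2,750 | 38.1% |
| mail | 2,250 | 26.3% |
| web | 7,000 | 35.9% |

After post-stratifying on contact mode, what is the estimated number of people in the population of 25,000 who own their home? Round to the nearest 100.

Each cell contributes its population count × the respondent rate:
  landline: 8,750 × 36.1% = 3158.75
  mobile: 4,250 × 51.1% = 2171.75
  app: 2,750 × 38.1% = 1047.75
  mail: 2,250 × 26.3% = 591.75
  web: 7,000 × 35.9% = 2513
Estimated total = 9483 → 9,500.

9,500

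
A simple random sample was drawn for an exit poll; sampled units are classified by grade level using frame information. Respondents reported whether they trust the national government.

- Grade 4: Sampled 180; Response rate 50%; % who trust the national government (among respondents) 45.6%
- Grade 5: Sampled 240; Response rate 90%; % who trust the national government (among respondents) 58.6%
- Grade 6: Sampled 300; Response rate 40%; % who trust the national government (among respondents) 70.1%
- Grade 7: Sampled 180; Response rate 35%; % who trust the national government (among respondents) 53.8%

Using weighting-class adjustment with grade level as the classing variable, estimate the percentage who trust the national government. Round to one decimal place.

58.9%

Weighting each respondent by the inverse class response rate inflates each class back to its sampled size, so the class weight is n_sampled:
  Grade 4: 180 × 45.6 = 8208
  Grade 5: 240 × 58.6 = 14,064
  Grade 6: 300 × 70.1 = 21,030
  Grade 7: 180 × 53.8 = 9684
Adjusted estimate = 52,986 / 900 = 58.8733 → 58.9%.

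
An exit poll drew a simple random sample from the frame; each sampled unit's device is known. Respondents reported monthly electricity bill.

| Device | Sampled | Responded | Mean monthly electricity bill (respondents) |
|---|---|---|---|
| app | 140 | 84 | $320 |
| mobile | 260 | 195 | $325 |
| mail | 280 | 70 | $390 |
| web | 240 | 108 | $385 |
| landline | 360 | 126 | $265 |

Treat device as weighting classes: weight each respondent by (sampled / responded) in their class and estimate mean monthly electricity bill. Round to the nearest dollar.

Class response rates: app 84/140 = 60%, mobile 195/260 = 75%, mail 70/280 = 25%, web 108/240 = 45%, landline 126/360 = 35%.
Weighting each respondent by the inverse class response rate inflates each class back to its sampled size, so the class weight is n_sampled:
  app: 140 × 320 = 44,800
  mobile: 260 × 325 = 84,500
  mail: 280 × 390 = 109,200
  web: 240 × 385 = 92,400
  landline: 360 × 265 = 95,400
Adjusted estimate = 426,300 / 1,280 = 333.047 → $333.

$333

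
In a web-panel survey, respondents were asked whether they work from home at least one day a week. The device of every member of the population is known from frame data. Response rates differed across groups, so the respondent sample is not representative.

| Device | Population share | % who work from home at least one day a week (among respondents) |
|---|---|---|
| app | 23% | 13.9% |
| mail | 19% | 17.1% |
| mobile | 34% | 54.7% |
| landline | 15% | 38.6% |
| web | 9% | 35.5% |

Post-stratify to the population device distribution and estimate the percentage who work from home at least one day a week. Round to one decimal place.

34.0%

Weight each group's respondent value by its population share:
  app: 0.23 × 13.9 = 3.197
  mail: 0.19 × 17.1 = 3.249
  mobile: 0.34 × 54.7 = 18.598
  landline: 0.15 × 38.6 = 5.79
  web: 0.09 × 35.5 = 3.195
Post-stratified estimate = 34.029 → 34.0%.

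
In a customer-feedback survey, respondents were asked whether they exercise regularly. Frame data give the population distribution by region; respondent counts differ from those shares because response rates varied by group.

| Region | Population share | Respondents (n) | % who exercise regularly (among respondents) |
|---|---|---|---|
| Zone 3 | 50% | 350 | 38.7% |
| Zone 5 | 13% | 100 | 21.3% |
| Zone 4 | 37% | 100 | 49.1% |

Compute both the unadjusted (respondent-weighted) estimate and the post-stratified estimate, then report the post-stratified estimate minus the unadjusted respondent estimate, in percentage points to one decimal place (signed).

+2.9 percentage points

Without adjustment, the pooled respondent share is:
  (350/550)×38.7 + (100/550)×21.3 + (100/550)×49.1 = 37.4273%
Post-stratified estimate weights by population shares:
  0.5×38.7 + 0.13×21.3 + 0.37×49.1 = 40.286%
Difference = 40.286 − 37.4273 = 2.8587 pp.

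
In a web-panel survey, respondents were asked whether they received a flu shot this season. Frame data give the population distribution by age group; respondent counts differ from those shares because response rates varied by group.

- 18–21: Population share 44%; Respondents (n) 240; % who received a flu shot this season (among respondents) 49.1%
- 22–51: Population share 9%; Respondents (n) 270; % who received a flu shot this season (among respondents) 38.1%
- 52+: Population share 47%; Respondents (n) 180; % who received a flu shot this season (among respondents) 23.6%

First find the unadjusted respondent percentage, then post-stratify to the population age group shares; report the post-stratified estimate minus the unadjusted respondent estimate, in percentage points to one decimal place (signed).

-2.0 percentage points

Without adjustment, the pooled respondent share is:
  (240/690)×49.1 + (270/690)×38.1 + (180/690)×23.6 = 38.1435%
Post-stratifying to population shares instead:
  0.44×49.1 + 0.09×38.1 + 0.47×23.6 = 36.125%
Difference = 36.125 − 38.1435 = -2.0185 pp.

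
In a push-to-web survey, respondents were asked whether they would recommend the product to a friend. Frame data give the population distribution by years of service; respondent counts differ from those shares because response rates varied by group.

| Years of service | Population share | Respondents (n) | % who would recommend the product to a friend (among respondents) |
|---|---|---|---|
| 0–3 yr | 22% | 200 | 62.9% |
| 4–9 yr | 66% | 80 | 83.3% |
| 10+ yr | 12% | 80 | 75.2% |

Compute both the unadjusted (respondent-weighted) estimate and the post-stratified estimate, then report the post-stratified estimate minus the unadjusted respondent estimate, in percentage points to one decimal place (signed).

Unadjusted (pooled respondent) estimate weights by respondent counts:
  (200/360)×62.9 + (80/360)×83.3 + (80/360)×75.2 = 70.1667%
Post-stratified estimate weights by population shares:
  0.22×62.9 + 0.66×83.3 + 0.12×75.2 = 77.84%
Difference = 77.84 − 70.1667 = 7.6733 pp.

+7.7 percentage points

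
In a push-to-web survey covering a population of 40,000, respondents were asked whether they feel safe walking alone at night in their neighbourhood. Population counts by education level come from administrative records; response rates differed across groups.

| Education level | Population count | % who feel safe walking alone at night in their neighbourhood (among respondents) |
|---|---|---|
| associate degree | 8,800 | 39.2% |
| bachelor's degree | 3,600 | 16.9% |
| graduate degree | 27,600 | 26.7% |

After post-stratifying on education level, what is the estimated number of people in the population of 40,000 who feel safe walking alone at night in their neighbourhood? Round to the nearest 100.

Apply each group's respondent rate to its population count:
  associate degree: 8,800 × 39.2% = 3449.6
  bachelor's degree: 3,600 × 16.9% = 608.4
  graduate degree: 27,600 × 26.7% = 7369.2
Estimated total = 11427.2 → 11,400.

11,400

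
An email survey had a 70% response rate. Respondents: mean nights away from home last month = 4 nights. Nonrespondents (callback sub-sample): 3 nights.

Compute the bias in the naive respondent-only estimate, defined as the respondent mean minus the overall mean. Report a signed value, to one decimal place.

Nonresponse fraction = 1 − 0.7 = 0.3.
Bias = (nonresponse fraction) × (respondent mean − nonrespondent mean)
     = 0.3 × (4 − 3) = 0.3 × 1 = 0.3.

+0.3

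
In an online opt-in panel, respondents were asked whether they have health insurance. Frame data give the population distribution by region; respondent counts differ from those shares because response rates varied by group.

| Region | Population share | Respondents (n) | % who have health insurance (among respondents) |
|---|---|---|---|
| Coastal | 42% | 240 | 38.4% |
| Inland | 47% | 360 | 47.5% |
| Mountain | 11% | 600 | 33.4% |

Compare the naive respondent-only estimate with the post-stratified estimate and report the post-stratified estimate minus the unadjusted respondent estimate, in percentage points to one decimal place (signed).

Unadjusted (pooled respondent) estimate weights by respondent counts:
  (240/1200)×38.4 + (360/1200)×47.5 + (600/1200)×33.4 = 38.63%
Post-stratified estimate weights by population shares:
  0.42×38.4 + 0.47×47.5 + 0.11×33.4 = 42.127%
Difference = 42.127 − 38.63 = 3.497 pp.

+3.5 percentage points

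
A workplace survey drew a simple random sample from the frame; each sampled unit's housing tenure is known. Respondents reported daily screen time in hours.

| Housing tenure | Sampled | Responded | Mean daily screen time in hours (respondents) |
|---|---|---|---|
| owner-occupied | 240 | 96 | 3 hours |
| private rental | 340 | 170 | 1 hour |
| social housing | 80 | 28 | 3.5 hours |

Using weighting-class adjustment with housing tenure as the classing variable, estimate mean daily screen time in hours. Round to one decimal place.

Class response rates: owner-occupied 96/240 = 40%, private rental 170/340 = 50%, social housing 28/80 = 35%.
Inverse-response-rate weighting restores each class to its sampled count, so class totals weight by n_sampled:
  owner-occupied: 240 × 3 = 720
  private rental: 340 × 1 = 340
  social housing: 80 × 3.5 = 280
Adjusted estimate = 1340 / 660 = 2.0303 → 2.0.

2.0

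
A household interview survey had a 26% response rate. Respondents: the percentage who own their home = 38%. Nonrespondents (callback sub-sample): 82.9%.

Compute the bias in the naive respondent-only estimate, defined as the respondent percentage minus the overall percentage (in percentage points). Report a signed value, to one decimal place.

-33.2 percentage points

Nonresponse fraction = 1 − 0.26 = 0.74.
Bias = (nonresponse fraction) × (respondent percentage − nonrespondent percentage)
     = 0.74 × (38 − 82.9) = 0.74 × -44.9 = -33.226.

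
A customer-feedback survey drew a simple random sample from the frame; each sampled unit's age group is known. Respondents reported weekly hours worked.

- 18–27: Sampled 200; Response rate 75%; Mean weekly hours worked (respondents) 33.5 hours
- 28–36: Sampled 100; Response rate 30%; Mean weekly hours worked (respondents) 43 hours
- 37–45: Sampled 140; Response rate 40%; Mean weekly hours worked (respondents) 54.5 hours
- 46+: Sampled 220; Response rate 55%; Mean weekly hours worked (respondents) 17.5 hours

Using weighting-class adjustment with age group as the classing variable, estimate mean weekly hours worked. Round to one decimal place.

34.1

Inverse-response-rate weighting restores each class to its sampled count, so class totals weight by n_sampled:
  18–27: 200 × 33.5 = 6700
  28–36: 100 × 43 = 4300
  37–45: 140 × 54.5 = 7630
  46+: 220 × 17.5 = 3850
Adjusted estimate = 22,480 / 660 = 34.0606 → 34.1.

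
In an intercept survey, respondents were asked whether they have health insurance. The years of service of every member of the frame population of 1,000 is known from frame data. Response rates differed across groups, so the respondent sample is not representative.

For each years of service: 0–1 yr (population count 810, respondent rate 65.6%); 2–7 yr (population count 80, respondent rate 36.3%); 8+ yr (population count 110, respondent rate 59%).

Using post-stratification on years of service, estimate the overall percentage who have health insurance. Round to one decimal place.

Weight each group's respondent value by its population share:
  0–1 yr: (810/1,000) × 65.6 = 53.136
  2–7 yr: (80/1,000) × 36.3 = 2.904
  8+ yr: (110/1,000) × 59 = 6.49
Post-stratified estimate = 62.53 → 62.5%.

62.5%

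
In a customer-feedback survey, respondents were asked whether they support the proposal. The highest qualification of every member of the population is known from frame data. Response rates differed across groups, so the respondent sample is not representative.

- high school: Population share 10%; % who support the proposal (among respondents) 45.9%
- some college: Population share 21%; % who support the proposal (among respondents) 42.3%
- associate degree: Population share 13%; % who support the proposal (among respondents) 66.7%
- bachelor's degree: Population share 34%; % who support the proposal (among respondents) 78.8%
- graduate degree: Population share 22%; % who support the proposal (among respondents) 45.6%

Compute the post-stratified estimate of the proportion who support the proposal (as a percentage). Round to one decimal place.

59.0%

Each cell contributes population-share × respondent value:
  high school: 0.1 × 45.9 = 4.59
  some college: 0.21 × 42.3 = 8.883
  associate degree: 0.13 × 66.7 = 8.671
  bachelor's degree: 0.34 × 78.8 = 26.792
  graduate degree: 0.22 × 45.6 = 10.032
Post-stratified estimate = 58.968 → 59.0%.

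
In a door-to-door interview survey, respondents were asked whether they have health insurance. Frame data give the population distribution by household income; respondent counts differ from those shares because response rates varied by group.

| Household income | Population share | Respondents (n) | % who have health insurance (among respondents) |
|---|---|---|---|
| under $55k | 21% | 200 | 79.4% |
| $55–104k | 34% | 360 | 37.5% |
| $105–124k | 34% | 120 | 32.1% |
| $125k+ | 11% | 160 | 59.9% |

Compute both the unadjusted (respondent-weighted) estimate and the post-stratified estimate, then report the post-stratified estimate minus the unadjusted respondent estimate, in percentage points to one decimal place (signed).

Naive respondent-only estimate (weights = respondent counts):
  (200/840)×79.4 + (360/840)×37.5 + (120/840)×32.1 + (160/840)×59.9 = 50.9714%
Post-stratifying to population shares instead:
  0.21×79.4 + 0.34×37.5 + 0.34×32.1 + 0.11×59.9 = 46.927%
Difference = 46.927 − 50.9714 = -4.0444 pp.

-4.0 percentage points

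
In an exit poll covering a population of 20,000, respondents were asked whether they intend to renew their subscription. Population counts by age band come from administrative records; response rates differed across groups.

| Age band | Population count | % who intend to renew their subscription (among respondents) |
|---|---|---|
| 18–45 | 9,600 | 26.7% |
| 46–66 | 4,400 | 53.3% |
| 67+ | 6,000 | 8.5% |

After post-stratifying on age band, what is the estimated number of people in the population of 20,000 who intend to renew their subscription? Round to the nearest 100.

5,400

Estimated count per cell = population count × respondent percentage:
  18–45: 9,600 × 26.7% = 2563.2
  46–66: 4,400 × 53.3% = 2345.2
  67+: 6,000 × 8.5% = 510
Estimated total = 5418.4 → 5,400.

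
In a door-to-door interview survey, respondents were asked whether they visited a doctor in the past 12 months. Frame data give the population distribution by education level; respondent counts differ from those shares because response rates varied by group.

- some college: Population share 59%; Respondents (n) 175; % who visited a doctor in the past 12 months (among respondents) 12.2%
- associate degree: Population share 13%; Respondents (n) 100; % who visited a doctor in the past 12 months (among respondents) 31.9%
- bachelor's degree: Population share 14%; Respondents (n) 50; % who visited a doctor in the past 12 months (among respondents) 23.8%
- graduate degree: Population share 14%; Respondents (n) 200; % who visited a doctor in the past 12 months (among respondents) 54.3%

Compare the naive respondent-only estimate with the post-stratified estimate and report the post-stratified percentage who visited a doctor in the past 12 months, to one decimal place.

22.3%

Naive respondent-only estimate (weights = respondent counts):
  (175/525)×12.2 + (100/525)×31.9 + (50/525)×23.8 + (200/525)×54.3 = 33.0952%
Post-stratified estimate weights by population shares:
  0.59×12.2 + 0.13×31.9 + 0.14×23.8 + 0.14×54.3 = 22.279%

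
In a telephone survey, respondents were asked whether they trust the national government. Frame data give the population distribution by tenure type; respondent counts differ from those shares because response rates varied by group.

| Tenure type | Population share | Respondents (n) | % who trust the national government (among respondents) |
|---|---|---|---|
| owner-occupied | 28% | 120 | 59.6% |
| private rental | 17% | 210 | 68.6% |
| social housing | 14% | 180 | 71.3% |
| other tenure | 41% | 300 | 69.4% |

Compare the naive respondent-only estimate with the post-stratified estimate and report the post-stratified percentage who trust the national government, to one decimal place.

66.8%

Without adjustment, the pooled respondent share is:
  (120/810)×59.6 + (210/810)×68.6 + (180/810)×71.3 + (300/810)×69.4 = 68.163%
Reweighting by population tenure type shares:
  0.28×59.6 + 0.17×68.6 + 0.14×71.3 + 0.41×69.4 = 66.786%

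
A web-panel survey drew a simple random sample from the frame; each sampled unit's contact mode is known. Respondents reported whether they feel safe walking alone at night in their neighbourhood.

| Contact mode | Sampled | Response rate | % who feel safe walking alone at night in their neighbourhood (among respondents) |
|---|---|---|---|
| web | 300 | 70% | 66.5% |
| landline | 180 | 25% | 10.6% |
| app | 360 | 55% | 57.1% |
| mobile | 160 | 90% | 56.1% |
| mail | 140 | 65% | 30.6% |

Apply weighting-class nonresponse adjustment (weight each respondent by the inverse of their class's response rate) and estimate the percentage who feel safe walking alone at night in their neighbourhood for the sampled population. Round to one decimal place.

48.8%

Each respondent's weight = sampled/responded in their class; summing within a class gives n_sampled, so:
  web: 300 × 66.5 = 19,950
  landline: 180 × 10.6 = 1908
  app: 360 × 57.1 = 20,556
  mobile: 160 × 56.1 = 8976
  mail: 140 × 30.6 = 4284
Adjusted estimate = 55,674 / 1,140 = 48.8368 → 48.8%.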